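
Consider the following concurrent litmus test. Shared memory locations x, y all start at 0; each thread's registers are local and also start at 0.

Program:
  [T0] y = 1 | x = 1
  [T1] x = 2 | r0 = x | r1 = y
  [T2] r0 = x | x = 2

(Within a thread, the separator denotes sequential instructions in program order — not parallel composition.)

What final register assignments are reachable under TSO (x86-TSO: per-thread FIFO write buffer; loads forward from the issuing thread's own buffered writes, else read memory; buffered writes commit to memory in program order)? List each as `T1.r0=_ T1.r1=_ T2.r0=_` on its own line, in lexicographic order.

outcome vector order: (T1.r0,T1.r1,T2.r0)
|TSO outcomes| = 9

T1.r0=1 T1.r1=1 T2.r0=0
T1.r0=1 T1.r1=1 T2.r0=1
T1.r0=1 T1.r1=1 T2.r0=2
T1.r0=2 T1.r1=0 T2.r0=0
T1.r0=2 T1.r1=0 T2.r0=1
T1.r0=2 T1.r1=0 T2.r0=2
T1.r0=2 T1.r1=1 T2.r0=0
T1.r0=2 T1.r1=1 T2.r0=1
T1.r0=2 T1.r1=1 T2.r0=2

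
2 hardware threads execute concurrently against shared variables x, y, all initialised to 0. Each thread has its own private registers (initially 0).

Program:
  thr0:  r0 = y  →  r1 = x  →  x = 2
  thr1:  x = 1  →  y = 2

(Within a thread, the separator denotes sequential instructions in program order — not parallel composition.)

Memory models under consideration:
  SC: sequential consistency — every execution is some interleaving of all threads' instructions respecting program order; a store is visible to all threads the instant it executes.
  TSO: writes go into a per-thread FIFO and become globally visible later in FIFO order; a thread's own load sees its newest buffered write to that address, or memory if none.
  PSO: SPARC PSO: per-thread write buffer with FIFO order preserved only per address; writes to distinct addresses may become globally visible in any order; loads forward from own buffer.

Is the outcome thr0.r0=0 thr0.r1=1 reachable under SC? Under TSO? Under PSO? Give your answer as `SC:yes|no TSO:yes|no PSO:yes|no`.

outcome vector order: (thr0.r0,thr0.r1)
[SC] allowed = {(0,0); (0,1); (2,1)}
[TSO] allowed = {(0,0); (0,1); (2,1)}
[PSO] allowed = {(0,0); (0,1); (2,0); (2,1)}
target (0,1) ∈ {SC,TSO,PSO}

SC:yes TSO:yes PSO:yes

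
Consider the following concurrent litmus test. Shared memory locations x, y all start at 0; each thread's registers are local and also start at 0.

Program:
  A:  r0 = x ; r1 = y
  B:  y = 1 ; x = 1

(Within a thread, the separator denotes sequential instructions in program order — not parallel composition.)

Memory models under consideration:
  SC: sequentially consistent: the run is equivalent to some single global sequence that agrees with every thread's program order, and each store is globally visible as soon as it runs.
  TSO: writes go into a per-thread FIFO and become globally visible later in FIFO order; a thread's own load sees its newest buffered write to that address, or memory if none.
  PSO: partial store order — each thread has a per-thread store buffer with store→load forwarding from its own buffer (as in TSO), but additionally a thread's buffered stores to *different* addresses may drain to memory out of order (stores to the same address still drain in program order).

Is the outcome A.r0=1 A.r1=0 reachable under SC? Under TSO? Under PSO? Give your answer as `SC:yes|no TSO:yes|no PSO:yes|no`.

outcome vector order: (A.r0,A.r1)
[SC] allowed = {00; 01; 11}
[TSO] allowed = {00; 01; 11}
[PSO] allowed = {00; 01; 10; 11}
target 10 ∈ {PSO}

SC:no TSO:no PSO:yes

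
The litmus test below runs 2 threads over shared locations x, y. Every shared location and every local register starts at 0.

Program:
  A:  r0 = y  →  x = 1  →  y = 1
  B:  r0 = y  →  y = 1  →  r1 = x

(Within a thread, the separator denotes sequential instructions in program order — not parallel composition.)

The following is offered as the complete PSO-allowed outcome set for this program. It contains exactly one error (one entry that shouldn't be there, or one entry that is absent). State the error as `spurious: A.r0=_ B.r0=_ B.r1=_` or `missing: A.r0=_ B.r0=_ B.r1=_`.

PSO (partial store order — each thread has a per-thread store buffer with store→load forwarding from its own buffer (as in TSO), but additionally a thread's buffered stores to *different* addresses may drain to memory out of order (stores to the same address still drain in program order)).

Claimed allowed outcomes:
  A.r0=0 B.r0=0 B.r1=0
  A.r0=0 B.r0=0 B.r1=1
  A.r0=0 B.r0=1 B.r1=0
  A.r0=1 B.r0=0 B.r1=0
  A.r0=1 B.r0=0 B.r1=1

outcome vector order: (A.r0,B.r0,B.r1)
PSO (6): 0/0/0 0/0/1 0/1/0 0/1/1 1/0/0 1/0/1
PSO∖claimed = {0/1/1}

missing: A.r0=0 B.r0=1 B.r1=1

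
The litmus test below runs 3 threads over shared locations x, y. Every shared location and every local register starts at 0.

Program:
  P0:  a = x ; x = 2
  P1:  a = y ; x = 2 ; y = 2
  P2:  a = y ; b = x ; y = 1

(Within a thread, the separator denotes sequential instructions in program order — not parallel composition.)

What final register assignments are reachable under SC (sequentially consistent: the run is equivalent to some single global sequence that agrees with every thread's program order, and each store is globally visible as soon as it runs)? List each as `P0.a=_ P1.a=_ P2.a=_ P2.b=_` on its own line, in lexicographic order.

P0.a=0 P1.a=0 P2.a=0 P2.b=0
P0.a=0 P1.a=0 P2.a=0 P2.b=2
P0.a=0 P1.a=0 P2.a=2 P2.b=2
P0.a=0 P1.a=1 P2.a=0 P2.b=0
P0.a=0 P1.a=1 P2.a=0 P2.b=2
P0.a=2 P1.a=0 P2.a=0 P2.b=0
P0.a=2 P1.a=0 P2.a=0 P2.b=2
P0.a=2 P1.a=0 P2.a=2 P2.b=2
P0.a=2 P1.a=1 P2.a=0 P2.b=0

outcome vector order: (P0.a,P1.a,P2.a,P2.b)
|SC outcomes| = 9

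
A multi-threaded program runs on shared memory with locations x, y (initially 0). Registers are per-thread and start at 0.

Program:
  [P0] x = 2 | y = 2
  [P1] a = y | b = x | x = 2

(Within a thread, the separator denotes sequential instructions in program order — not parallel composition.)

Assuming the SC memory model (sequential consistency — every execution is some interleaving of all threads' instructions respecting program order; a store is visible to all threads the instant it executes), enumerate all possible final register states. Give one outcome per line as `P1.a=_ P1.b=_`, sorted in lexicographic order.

P1.a=0 P1.b=0
P1.a=0 P1.b=2
P1.a=2 P1.b=2

outcome vector order: (P1.a,P1.b)
|SC outcomes| = 3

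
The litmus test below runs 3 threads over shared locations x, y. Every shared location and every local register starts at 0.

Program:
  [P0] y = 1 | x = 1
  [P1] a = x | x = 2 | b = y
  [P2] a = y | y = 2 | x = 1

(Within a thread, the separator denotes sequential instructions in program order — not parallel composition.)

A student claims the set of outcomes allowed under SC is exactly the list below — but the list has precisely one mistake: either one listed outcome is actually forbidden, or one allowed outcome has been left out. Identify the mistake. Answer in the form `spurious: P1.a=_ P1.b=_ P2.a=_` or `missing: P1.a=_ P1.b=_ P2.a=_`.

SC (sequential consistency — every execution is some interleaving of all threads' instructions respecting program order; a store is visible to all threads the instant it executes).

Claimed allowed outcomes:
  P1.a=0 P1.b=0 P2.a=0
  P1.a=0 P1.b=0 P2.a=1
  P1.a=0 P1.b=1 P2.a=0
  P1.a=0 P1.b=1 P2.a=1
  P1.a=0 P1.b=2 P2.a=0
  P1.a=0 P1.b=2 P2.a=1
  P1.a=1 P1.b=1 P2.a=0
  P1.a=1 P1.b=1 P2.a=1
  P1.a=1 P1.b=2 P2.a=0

outcome vector order: (P1.a,P1.b,P2.a)
under SC → <0 0 0>; <0 0 1>; <0 1 0>; <0 1 1>; <0 2 0>; <0 2 1>; <1 1 0>; <1 1 1>; <1 2 0>; <1 2 1>
SC∖claimed = {<1 2 1>}

missing: P1.a=1 P1.b=2 P2.a=1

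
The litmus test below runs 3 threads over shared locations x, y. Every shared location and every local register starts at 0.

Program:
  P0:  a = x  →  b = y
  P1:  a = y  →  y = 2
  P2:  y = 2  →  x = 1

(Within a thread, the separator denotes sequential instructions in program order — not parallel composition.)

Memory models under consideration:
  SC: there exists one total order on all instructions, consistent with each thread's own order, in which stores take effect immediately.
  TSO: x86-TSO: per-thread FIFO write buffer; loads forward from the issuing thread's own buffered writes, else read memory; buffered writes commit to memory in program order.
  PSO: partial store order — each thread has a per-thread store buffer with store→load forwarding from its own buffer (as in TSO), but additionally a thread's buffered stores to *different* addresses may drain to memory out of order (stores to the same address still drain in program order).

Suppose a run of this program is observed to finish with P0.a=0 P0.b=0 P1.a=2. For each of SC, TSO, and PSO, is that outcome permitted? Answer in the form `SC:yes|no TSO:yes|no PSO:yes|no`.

outcome vector order: (P0.a,P0.b,P1.a)
SC: 6 outcomes — {000 002 020 022 120 122}
TSO: 6 outcomes — {000 002 020 022 120 122}
PSO: 8 outcomes — {000 002 020 022 100 102 120 122}
target 002 ∈ {SC,TSO,PSO}

SC:yes TSO:yes PSO:yes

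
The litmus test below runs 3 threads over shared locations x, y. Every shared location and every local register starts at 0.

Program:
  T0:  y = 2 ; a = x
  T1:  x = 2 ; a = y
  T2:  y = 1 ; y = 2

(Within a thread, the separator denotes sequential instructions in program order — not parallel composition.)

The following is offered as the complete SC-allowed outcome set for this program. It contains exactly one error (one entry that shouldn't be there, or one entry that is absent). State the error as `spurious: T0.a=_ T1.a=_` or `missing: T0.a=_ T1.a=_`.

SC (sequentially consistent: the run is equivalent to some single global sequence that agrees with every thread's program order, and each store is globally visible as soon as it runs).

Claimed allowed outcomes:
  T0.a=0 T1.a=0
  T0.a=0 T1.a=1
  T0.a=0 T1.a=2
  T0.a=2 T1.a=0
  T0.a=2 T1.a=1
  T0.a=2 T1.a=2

spurious: T0.a=0 T1.a=0

outcome vector order: (T0.a,T1.a)
SC: 5 outcomes — {(0,1) (0,2) (2,0) (2,1) (2,2)}
claimed∖SC = {(0,0)}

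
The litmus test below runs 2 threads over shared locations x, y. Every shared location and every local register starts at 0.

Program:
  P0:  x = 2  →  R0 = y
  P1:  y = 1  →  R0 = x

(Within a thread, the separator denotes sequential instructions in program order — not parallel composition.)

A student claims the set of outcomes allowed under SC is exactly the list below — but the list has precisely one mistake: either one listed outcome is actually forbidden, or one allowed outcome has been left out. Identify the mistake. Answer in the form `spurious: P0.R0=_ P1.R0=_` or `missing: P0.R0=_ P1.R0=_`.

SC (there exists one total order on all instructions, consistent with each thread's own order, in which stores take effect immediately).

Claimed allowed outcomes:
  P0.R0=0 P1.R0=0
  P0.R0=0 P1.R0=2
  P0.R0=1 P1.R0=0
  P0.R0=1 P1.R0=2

outcome vector order: (P0.R0,P1.R0)
under SC → (0,2) (1,0) (1,2)
claimed∖SC = {(0,0)}

spurious: P0.R0=0 P1.R0=0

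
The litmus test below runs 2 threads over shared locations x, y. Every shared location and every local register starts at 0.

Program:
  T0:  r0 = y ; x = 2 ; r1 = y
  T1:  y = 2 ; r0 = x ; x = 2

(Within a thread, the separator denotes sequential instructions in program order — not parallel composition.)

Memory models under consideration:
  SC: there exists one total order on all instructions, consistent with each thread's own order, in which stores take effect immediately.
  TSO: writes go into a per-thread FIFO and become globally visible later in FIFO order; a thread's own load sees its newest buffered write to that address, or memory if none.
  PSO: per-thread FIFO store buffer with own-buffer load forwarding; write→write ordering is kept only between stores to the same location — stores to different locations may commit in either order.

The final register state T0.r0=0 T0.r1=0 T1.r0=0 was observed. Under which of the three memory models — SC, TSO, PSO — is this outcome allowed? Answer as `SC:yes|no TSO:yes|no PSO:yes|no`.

SC:no TSO:yes PSO:yes

outcome vector order: (T0.r0,T0.r1,T1.r0)
SC (5): 0/0/2 0/2/0 0/2/2 2/2/0 2/2/2
TSO (6): 0/0/0 0/0/2 0/2/0 0/2/2 2/2/0 2/2/2
PSO (6): 0/0/0 0/0/2 0/2/0 0/2/2 2/2/0 2/2/2
target 0/0/0 ∈ {TSO,PSO}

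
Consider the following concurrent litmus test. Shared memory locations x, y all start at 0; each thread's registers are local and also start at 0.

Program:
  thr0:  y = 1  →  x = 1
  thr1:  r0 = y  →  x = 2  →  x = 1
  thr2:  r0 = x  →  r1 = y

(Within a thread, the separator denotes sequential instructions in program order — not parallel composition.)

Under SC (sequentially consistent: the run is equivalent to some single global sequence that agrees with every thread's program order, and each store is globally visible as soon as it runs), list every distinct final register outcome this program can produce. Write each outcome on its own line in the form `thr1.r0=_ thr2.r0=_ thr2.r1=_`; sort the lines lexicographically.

thr1.r0=0 thr2.r0=0 thr2.r1=0
thr1.r0=0 thr2.r0=0 thr2.r1=1
thr1.r0=0 thr2.r0=1 thr2.r1=0
thr1.r0=0 thr2.r0=1 thr2.r1=1
thr1.r0=0 thr2.r0=2 thr2.r1=0
thr1.r0=0 thr2.r0=2 thr2.r1=1
thr1.r0=1 thr2.r0=0 thr2.r1=0
thr1.r0=1 thr2.r0=0 thr2.r1=1
thr1.r0=1 thr2.r0=1 thr2.r1=1
thr1.r0=1 thr2.r0=2 thr2.r1=1

outcome vector order: (thr1.r0,thr2.r0,thr2.r1)
|SC outcomes| = 10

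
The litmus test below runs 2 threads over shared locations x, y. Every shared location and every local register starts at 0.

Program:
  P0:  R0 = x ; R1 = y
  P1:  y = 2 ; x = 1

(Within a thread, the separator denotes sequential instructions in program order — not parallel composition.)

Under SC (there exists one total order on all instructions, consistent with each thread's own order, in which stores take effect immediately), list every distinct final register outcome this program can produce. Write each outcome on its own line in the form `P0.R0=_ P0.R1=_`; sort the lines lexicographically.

outcome vector order: (P0.R0,P0.R1)
|SC outcomes| = 3

P0.R0=0 P0.R1=0
P0.R0=0 P0.R1=2
P0.R0=1 P0.R1=2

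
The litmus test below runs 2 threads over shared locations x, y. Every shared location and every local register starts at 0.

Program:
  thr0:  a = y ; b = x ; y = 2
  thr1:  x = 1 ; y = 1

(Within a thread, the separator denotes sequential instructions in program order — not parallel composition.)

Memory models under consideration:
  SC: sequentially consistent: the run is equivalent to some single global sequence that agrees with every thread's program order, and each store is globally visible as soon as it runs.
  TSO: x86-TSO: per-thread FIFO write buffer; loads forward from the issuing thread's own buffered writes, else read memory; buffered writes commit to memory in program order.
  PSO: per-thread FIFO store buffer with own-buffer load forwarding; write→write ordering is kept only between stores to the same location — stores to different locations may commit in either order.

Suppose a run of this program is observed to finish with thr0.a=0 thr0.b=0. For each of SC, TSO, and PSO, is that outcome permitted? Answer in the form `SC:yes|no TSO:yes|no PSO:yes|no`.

outcome vector order: (thr0.a,thr0.b)
[SC] allowed = {(0,0); (0,1); (1,1)}
[TSO] allowed = {(0,0); (0,1); (1,1)}
[PSO] allowed = {(0,0); (0,1); (1,0); (1,1)}
target (0,0) ∈ {SC,TSO,PSO}

SC:yes TSO:yes PSO:yes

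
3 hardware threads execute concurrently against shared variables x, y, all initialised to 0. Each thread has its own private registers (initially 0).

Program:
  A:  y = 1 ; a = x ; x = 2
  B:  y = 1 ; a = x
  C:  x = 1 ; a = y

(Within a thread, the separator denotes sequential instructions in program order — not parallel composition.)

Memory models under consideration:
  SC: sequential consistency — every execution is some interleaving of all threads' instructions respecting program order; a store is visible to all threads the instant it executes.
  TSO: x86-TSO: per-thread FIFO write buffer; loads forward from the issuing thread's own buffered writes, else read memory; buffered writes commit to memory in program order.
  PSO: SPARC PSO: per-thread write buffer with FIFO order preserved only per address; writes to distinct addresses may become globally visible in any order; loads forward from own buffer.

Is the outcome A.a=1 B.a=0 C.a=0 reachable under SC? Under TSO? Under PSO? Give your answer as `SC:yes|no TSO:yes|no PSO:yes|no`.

outcome vector order: (A.a,B.a,C.a)
SC: 8 outcomes — {(0,0,1) (0,1,1) (0,2,1) (1,0,1) (1,1,0) (1,1,1) (1,2,0) (1,2,1)}
TSO: 12 outcomes — {(0,0,0) (0,0,1) (0,1,0) (0,1,1) (0,2,0) (0,2,1) (1,0,0) (1,0,1) (1,1,0) (1,1,1) (1,2,0) (1,2,1)}
PSO: 12 outcomes — {(0,0,0) (0,0,1) (0,1,0) (0,1,1) (0,2,0) (0,2,1) (1,0,0) (1,0,1) (1,1,0) (1,1,1) (1,2,0) (1,2,1)}
target (1,0,0) ∈ {TSO,PSO}

SC:no TSO:yes PSO:yes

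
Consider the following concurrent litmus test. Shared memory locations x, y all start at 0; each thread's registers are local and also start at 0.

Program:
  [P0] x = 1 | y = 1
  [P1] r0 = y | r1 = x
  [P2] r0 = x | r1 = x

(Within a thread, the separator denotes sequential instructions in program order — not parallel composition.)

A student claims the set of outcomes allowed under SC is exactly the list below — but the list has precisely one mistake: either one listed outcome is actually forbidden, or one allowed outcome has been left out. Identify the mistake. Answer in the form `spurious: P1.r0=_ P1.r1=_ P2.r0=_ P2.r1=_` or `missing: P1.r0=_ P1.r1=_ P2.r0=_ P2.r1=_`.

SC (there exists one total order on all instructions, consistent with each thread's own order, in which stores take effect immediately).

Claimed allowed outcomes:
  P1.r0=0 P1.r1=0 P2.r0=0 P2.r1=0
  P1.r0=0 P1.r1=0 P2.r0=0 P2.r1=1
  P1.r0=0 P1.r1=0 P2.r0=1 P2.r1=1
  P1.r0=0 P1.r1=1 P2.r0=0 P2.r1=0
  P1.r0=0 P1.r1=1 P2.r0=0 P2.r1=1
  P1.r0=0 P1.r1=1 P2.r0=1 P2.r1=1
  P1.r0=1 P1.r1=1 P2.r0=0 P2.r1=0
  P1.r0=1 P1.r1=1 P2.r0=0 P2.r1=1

outcome vector order: (P1.r0,P1.r1,P2.r0,P2.r1)
[SC] allowed = {<0 0 0 0> <0 0 0 1> <0 0 1 1> <0 1 0 0> <0 1 0 1> <0 1 1 1> <1 1 0 0> <1 1 0 1> <1 1 1 1>}
SC∖claimed = {<1 1 1 1>}

missing: P1.r0=1 P1.r1=1 P2.r0=1 P2.r1=1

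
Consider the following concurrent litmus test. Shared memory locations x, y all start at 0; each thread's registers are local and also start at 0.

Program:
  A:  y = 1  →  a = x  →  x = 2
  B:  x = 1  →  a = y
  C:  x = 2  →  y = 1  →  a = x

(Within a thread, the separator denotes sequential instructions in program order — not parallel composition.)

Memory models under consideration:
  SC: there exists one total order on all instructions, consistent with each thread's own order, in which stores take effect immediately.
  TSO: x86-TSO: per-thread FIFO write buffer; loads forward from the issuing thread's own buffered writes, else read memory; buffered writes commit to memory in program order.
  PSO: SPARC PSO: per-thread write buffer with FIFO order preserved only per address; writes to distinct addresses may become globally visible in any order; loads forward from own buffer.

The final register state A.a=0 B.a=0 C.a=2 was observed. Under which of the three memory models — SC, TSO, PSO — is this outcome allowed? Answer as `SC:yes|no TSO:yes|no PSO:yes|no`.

outcome vector order: (A.a,B.a,C.a)
under SC → 0/1/1 0/1/2 1/0/1 1/0/2 1/1/1 1/1/2 2/0/2 2/1/1 2/1/2
under TSO → 0/0/1 0/0/2 0/1/1 0/1/2 1/0/1 1/0/2 1/1/1 1/1/2 2/0/1 2/0/2 2/1/1 2/1/2
under PSO → 0/0/1 0/0/2 0/1/1 0/1/2 1/0/1 1/0/2 1/1/1 1/1/2 2/0/1 2/0/2 2/1/1 2/1/2
target 0/0/2 ∈ {TSO,PSO}

SC:no TSO:yes PSO:yes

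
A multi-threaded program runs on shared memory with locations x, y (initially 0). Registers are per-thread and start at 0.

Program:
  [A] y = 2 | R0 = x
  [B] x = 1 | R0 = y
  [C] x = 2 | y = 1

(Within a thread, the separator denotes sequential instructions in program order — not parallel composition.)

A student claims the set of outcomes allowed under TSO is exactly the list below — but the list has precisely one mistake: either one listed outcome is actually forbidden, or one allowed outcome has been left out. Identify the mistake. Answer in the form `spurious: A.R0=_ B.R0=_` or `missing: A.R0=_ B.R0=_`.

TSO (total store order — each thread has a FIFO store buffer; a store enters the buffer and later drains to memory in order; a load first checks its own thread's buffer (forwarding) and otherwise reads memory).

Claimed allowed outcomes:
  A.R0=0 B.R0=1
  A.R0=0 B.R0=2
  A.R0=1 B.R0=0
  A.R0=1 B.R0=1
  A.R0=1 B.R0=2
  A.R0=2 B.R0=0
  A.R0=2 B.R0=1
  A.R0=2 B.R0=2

missing: A.R0=0 B.R0=0

outcome vector order: (A.R0,B.R0)
[TSO] allowed = {(0,0), (0,1), (0,2), (1,0), (1,1), (1,2), (2,0), (2,1), (2,2)}
TSO∖claimed = {(0,0)}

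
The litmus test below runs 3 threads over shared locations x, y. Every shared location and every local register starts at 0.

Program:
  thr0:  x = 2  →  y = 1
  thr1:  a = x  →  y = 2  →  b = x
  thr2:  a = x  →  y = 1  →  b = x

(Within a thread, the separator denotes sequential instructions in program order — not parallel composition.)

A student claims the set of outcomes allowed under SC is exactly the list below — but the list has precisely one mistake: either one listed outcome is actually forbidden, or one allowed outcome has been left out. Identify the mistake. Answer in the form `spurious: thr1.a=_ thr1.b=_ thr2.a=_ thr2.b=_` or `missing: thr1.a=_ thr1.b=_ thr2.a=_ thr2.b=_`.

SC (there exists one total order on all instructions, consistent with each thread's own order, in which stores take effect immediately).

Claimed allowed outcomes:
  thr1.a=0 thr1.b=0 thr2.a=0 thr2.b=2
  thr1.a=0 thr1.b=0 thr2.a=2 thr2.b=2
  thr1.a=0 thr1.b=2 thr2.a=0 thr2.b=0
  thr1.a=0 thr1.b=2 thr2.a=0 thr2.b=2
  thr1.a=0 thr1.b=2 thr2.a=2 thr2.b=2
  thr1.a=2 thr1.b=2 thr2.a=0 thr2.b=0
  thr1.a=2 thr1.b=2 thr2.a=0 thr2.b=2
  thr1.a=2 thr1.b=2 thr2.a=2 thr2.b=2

outcome vector order: (thr1.a,thr1.b,thr2.a,thr2.b)
[SC] allowed = {<0 0 0 0>; <0 0 0 2>; <0 0 2 2>; <0 2 0 0>; <0 2 0 2>; <0 2 2 2>; <2 2 0 0>; <2 2 0 2>; <2 2 2 2>}
SC∖claimed = {<0 0 0 0>}

missing: thr1.a=0 thr1.b=0 thr2.a=0 thr2.b=0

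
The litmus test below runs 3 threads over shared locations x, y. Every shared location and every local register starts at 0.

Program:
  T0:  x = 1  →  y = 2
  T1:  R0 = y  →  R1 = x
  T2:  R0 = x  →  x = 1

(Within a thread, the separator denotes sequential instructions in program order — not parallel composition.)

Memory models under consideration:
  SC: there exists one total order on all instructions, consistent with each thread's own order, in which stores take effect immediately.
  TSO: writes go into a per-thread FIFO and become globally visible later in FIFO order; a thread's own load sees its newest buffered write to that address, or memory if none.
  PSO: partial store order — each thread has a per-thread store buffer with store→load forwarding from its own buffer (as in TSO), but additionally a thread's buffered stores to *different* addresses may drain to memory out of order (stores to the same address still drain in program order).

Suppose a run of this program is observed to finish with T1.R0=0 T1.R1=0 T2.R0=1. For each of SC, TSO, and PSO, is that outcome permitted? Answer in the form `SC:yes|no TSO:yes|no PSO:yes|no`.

SC:yes TSO:yes PSO:yes

outcome vector order: (T1.R0,T1.R1,T2.R0)
SC (6): 000 001 010 011 210 211
TSO (6): 000 001 010 011 210 211
PSO (8): 000 001 010 011 200 201 210 211
target 001 ∈ {SC,TSO,PSO}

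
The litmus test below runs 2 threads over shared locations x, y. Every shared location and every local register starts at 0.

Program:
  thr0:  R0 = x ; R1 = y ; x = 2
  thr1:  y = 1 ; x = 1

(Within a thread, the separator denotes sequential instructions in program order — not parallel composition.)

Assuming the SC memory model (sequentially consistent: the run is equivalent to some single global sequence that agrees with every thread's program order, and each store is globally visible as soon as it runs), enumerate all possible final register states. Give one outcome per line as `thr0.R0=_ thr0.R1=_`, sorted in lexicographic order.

outcome vector order: (thr0.R0,thr0.R1)
|SC outcomes| = 3

thr0.R0=0 thr0.R1=0
thr0.R0=0 thr0.R1=1
thr0.R0=1 thr0.R1=1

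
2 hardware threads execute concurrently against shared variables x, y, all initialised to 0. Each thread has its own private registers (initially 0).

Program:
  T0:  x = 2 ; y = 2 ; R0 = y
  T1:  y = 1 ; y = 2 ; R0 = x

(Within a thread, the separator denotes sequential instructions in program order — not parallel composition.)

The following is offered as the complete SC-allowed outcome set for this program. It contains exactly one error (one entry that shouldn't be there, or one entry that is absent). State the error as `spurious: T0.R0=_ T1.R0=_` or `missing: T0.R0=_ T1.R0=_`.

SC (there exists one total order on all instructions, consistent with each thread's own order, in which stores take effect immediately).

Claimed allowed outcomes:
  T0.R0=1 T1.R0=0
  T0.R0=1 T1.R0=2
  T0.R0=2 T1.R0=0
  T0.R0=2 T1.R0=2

outcome vector order: (T0.R0,T1.R0)
[SC] allowed = {<1 2> <2 0> <2 2>}
claimed∖SC = {<1 0>}

spurious: T0.R0=1 T1.R0=0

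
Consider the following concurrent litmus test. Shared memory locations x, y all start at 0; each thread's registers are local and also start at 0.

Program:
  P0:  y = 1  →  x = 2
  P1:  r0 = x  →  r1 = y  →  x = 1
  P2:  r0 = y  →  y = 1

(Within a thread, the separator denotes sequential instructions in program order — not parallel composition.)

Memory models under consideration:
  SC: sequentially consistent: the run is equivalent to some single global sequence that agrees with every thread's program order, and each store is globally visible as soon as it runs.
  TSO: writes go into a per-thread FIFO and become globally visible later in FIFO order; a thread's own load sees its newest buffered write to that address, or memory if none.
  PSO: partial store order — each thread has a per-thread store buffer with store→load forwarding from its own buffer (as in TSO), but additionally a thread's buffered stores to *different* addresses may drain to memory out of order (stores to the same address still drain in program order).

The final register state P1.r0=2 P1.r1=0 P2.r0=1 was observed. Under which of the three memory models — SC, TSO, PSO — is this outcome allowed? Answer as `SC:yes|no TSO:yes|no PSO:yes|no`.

SC:no TSO:no PSO:yes

outcome vector order: (P1.r0,P1.r1,P2.r0)
SC: 6 outcomes — {000; 001; 010; 011; 210; 211}
TSO: 6 outcomes — {000; 001; 010; 011; 210; 211}
PSO: 8 outcomes — {000; 001; 010; 011; 200; 201; 210; 211}
target 201 ∈ {PSO}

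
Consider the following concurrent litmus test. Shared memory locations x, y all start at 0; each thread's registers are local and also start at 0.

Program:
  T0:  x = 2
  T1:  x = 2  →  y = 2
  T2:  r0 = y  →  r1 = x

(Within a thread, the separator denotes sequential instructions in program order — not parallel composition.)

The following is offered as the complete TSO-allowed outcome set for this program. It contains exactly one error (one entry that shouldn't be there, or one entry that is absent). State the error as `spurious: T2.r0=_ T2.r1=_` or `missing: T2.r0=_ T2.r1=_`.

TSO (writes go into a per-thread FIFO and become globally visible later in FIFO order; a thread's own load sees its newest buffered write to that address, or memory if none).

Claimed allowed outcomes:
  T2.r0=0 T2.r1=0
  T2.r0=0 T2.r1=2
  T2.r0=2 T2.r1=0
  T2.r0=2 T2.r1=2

spurious: T2.r0=2 T2.r1=0

outcome vector order: (T2.r0,T2.r1)
under TSO → (0,0) (0,2) (2,2)
claimed∖TSO = {(2,0)}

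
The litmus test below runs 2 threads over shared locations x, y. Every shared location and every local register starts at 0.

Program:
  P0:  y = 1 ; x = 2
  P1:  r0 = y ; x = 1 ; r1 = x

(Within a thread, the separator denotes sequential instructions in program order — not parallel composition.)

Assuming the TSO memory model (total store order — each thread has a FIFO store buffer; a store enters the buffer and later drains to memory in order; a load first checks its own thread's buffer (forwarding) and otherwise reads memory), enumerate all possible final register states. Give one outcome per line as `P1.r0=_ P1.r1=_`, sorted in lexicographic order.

P1.r0=0 P1.r1=1
P1.r0=0 P1.r1=2
P1.r0=1 P1.r1=1
P1.r0=1 P1.r1=2

outcome vector order: (P1.r0,P1.r1)
|TSO outcomes| = 4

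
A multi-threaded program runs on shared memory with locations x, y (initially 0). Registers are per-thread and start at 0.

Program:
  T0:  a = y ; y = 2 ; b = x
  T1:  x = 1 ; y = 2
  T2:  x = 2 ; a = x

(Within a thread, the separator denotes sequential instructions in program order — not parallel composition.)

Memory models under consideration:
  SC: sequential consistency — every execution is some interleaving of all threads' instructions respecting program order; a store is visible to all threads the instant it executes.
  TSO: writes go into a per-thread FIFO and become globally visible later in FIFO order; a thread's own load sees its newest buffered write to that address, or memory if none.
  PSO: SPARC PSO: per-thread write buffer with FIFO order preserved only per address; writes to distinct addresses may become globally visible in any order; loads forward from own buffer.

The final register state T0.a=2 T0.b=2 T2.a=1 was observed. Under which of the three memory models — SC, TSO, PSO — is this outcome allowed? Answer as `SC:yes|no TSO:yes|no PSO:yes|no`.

outcome vector order: (T0.a,T0.b,T2.a)
SC (9): 0/0/1, 0/0/2, 0/1/1, 0/1/2, 0/2/1, 0/2/2, 2/1/1, 2/1/2, 2/2/2
TSO (9): 0/0/1, 0/0/2, 0/1/1, 0/1/2, 0/2/1, 0/2/2, 2/1/1, 2/1/2, 2/2/2
PSO (12): 0/0/1, 0/0/2, 0/1/1, 0/1/2, 0/2/1, 0/2/2, 2/0/1, 2/0/2, 2/1/1, 2/1/2, 2/2/1, 2/2/2
target 2/2/1 ∈ {PSO}

SC:no TSO:no PSO:yes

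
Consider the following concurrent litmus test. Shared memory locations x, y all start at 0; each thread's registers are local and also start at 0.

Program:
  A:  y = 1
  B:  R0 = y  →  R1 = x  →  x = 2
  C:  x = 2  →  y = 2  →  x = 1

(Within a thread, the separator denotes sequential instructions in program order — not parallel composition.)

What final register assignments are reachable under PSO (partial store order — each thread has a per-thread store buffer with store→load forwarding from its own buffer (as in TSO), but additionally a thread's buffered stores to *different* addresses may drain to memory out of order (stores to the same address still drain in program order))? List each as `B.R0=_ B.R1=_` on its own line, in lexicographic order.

outcome vector order: (B.R0,B.R1)
|PSO outcomes| = 9

B.R0=0 B.R1=0
B.R0=0 B.R1=1
B.R0=0 B.R1=2
B.R0=1 B.R1=0
B.R0=1 B.R1=1
B.R0=1 B.R1=2
B.R0=2 B.R1=0
B.R0=2 B.R1=1
B.R0=2 B.R1=2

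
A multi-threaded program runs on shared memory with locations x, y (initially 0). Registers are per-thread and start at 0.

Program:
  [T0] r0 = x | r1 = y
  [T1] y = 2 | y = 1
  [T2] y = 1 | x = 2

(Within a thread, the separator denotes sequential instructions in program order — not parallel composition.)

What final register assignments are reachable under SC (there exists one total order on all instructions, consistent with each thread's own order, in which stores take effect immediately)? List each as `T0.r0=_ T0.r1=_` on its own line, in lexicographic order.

outcome vector order: (T0.r0,T0.r1)
|SC outcomes| = 5

T0.r0=0 T0.r1=0
T0.r0=0 T0.r1=1
T0.r0=0 T0.r1=2
T0.r0=2 T0.r1=1
T0.r0=2 T0.r1=2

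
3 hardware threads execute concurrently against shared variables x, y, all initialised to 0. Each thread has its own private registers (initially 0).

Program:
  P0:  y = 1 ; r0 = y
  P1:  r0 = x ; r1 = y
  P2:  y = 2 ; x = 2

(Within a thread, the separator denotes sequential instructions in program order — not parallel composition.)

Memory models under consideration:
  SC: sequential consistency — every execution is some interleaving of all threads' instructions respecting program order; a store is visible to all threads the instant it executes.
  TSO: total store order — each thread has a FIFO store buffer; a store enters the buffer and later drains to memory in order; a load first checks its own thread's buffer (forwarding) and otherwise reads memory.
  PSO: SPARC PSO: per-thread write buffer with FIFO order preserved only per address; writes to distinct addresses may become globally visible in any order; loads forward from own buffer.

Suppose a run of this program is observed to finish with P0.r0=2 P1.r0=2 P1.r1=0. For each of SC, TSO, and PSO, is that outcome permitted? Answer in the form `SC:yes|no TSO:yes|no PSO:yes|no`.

SC:no TSO:no PSO:yes

outcome vector order: (P0.r0,P1.r0,P1.r1)
[SC] allowed = {1/0/0; 1/0/1; 1/0/2; 1/2/1; 1/2/2; 2/0/0; 2/0/1; 2/0/2; 2/2/2}
[TSO] allowed = {1/0/0; 1/0/1; 1/0/2; 1/2/1; 1/2/2; 2/0/0; 2/0/1; 2/0/2; 2/2/2}
[PSO] allowed = {1/0/0; 1/0/1; 1/0/2; 1/2/0; 1/2/1; 1/2/2; 2/0/0; 2/0/1; 2/0/2; 2/2/0; 2/2/1; 2/2/2}
target 2/2/0 ∈ {PSO}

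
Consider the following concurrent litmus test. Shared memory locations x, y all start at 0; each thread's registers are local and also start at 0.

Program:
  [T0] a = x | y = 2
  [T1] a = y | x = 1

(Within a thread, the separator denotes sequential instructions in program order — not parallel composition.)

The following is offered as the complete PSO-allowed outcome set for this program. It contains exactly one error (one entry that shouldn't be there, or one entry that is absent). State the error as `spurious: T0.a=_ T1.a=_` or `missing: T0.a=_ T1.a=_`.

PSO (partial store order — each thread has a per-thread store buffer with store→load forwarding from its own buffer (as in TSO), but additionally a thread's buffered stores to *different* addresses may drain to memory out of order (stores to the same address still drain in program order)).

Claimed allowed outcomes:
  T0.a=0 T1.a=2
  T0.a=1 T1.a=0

outcome vector order: (T0.a,T1.a)
[PSO] allowed = {00, 02, 10}
PSO∖claimed = {00}

missing: T0.a=0 T1.a=0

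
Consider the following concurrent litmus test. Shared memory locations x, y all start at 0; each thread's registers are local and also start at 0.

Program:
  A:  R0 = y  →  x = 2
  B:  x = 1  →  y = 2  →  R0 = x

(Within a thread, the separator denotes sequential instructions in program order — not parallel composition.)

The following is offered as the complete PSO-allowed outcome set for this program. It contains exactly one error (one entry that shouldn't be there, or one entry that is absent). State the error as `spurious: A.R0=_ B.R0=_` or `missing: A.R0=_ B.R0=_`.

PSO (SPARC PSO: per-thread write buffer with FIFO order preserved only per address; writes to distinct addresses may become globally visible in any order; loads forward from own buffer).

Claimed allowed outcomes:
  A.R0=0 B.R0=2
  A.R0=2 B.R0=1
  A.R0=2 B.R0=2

missing: A.R0=0 B.R0=1

outcome vector order: (A.R0,B.R0)
under PSO → 0/1 0/2 2/1 2/2
PSO∖claimed = {0/1}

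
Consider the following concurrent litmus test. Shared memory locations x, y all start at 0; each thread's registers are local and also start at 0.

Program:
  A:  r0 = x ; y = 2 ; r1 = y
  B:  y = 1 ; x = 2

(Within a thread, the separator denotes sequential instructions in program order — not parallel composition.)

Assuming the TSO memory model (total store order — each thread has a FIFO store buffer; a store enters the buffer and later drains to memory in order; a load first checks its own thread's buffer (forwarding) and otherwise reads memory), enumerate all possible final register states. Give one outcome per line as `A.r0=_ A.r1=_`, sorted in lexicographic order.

A.r0=0 A.r1=1
A.r0=0 A.r1=2
A.r0=2 A.r1=2

outcome vector order: (A.r0,A.r1)
|TSO outcomes| = 3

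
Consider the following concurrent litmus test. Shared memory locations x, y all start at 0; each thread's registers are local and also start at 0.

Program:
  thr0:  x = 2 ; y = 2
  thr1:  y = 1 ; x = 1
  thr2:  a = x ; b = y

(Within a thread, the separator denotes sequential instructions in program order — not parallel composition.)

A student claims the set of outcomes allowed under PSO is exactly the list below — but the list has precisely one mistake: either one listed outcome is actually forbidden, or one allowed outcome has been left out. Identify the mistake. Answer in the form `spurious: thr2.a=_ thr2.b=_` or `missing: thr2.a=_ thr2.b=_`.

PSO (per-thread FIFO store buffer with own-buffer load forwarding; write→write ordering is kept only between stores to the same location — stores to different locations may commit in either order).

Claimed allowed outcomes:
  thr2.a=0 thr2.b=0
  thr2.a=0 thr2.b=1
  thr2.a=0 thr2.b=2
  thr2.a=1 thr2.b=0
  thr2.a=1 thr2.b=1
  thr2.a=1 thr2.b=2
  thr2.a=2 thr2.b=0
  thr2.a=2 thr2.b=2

missing: thr2.a=2 thr2.b=1

outcome vector order: (thr2.a,thr2.b)
PSO (9): (0,0) (0,1) (0,2) (1,0) (1,1) (1,2) (2,0) (2,1) (2,2)
PSO∖claimed = {(2,1)}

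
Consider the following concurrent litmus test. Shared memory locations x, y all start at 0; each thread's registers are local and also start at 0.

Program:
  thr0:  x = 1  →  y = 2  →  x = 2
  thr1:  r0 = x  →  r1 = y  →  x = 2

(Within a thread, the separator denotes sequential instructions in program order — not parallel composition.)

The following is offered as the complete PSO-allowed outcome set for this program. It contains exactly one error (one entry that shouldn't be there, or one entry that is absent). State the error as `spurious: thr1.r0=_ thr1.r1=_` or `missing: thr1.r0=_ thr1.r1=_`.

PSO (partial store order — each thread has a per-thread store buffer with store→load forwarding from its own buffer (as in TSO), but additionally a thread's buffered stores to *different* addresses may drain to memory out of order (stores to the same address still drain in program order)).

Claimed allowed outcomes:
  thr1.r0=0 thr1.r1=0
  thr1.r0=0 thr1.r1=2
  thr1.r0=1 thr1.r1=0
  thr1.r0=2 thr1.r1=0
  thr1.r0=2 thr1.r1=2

missing: thr1.r0=1 thr1.r1=2

outcome vector order: (thr1.r0,thr1.r1)
PSO (6): 00; 02; 10; 12; 20; 22
PSO∖claimed = {12}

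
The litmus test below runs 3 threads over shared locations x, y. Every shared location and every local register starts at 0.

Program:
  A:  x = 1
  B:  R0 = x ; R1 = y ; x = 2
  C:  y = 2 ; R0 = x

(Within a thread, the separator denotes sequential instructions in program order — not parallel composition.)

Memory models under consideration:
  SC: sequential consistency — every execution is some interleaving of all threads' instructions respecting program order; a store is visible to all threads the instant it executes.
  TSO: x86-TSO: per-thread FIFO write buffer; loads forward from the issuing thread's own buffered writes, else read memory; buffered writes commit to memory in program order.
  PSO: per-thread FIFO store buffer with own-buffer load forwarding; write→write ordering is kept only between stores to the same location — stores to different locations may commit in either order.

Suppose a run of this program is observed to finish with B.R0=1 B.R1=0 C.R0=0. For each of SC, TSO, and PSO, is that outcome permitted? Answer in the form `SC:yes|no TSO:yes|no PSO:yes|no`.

SC:no TSO:yes PSO:yes

outcome vector order: (B.R0,B.R1,C.R0)
under SC → 0/0/0; 0/0/1; 0/0/2; 0/2/0; 0/2/1; 0/2/2; 1/0/1; 1/0/2; 1/2/0; 1/2/1; 1/2/2
under TSO → 0/0/0; 0/0/1; 0/0/2; 0/2/0; 0/2/1; 0/2/2; 1/0/0; 1/0/1; 1/0/2; 1/2/0; 1/2/1; 1/2/2
under PSO → 0/0/0; 0/0/1; 0/0/2; 0/2/0; 0/2/1; 0/2/2; 1/0/0; 1/0/1; 1/0/2; 1/2/0; 1/2/1; 1/2/2
target 1/0/0 ∈ {TSO,PSO}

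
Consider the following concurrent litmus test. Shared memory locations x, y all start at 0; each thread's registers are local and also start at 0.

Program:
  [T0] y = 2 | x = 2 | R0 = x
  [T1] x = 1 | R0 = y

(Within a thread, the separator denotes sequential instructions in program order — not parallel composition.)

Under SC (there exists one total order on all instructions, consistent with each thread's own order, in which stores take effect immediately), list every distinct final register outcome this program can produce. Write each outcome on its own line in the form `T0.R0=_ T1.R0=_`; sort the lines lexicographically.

T0.R0=1 T1.R0=2
T0.R0=2 T1.R0=0
T0.R0=2 T1.R0=2

outcome vector order: (T0.R0,T1.R0)
|SC outcomes| = 3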